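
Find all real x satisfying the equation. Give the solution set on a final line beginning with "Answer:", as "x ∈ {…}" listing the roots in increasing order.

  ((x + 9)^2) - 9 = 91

Step 1. [((x + 9)^2) - 9 = 91] the outer -9 inverts by adding 9, so sub: (x + 9)^2 = 100.
Step 2. [(x + 9)^2 = 100] LHS squared, RHS 100 ≥ 0: apply √ (±), so sqrt: x + 9 = 10 or -10.
Step 3. [x + 9 = 10 or -10] +9 is outermost — subtract 9 both sides ⇒ sub: x = 1 or -19.

Answer: x ∈ {-19, 1}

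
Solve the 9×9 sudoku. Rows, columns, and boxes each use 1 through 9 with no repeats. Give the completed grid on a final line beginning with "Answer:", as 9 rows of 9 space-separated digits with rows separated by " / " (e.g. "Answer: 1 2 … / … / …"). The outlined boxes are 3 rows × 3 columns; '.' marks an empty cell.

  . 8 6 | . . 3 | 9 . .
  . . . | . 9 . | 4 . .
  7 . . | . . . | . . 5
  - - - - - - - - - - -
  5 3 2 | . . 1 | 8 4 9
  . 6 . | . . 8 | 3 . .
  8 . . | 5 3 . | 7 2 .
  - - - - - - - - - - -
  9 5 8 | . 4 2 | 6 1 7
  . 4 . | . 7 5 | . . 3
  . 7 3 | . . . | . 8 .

Step 1. [r3c7∈{1,2}] r3c7 is the only open cell in col 7 admitting 1 ⇒ r3c7=1.
Step 2. [r8c3∈{1}] nothing but 1 survives at r8c3. So r8c3=1.
Step 3. [r1c9∈{2}] r1c9 is down to just 2 ⇒ r1c9=2.
Step 4. [r3c5∈{2,6,8}] r3c5 is the only open cell in col 5 admitting 8. So r3c5=8.
Step 5. [r4c4∈{6,7}] in row 4, 7 fits only at r4c4, so r4c4=7.
Step 6. [r6c9∈{1,6}] across box 6, 6 lands solely at r6c9. So r6c9=6.
Step 7. [r6c2∈{1,9}] 1 has one home in row 6: r6c2, so r6c2=1.
Step 8. [r5c1∈{4}] r5c1 has the single candidate 4, so r5c1=4.
Step 9. [r2c1∈{1,2,3}] 3 has one home in col 1: r2c1. So r2c1=3.
Step 10. [r2c4∈{1,2,6}] in row 2, 1 fits only at r2c4, so r2c4=1.
Step 11. [r3c4∈{2,4,6}] r3c4 is the only open cell in box 2 admitting 2 ⇒ r3c4=2.
Step 12. [r5c4∈{9}] only 9 remains possible at r5c4 ⇒ r5c4=9.
Step 13. [r9c4∈{6}] r9c4's peers cover all but 6. So r9c4=6.
Step 14. [r8c7∈{2}] r8c7 is down to just 2 ⇒ r8c7=2.
Step 15. [r2c6∈{6,7}] across col 6, 7 lands solely at r2c6 ⇒ r2c6=7.
Step 16. [r3c6∈{4,6}] r3c6 is the only open cell in col 6 admitting 6 ⇒ r3c6=6.
Step 17. [r3c2∈{9}] r3c2 is down to just 9 ⇒ r3c2=9.
Step 18. [r5c9∈{1}] r5c9 is down to just 1, so r5c9=1.
Step 19. [r4c5∈{6}] r4c5's peers cover all but 6 ⇒ r4c5=6.
Step 20. [r1c4∈{4}] r1c4 has the single candidate 4 ⇒ r1c4=4.
Step 21. [r5c3∈{7}] r5c3's peers cover all but 7, so r5c3=7.
Step 22. [r9c9∈{4}] nothing but 4 survives at r9c9. So r9c9=4.
Step 23. [r2c2∈{2}] r2c2 is down to just 2 ⇒ r2c2=2.
Step 24. [r9c5∈{1}] r9c5 has the single candidate 1 ⇒ r9c5=1.
Step 25. [r9c1∈{2}] nothing but 2 survives at r9c1 ⇒ r9c1=2.
Step 26. [r2c8∈{6}] only 6 remains possible at r2c8. So r2c8=6.
Step 27. [r2c3∈{5}] nothing but 5 survives at r2c3, so r2c3=5.
Step 28. [r1c5∈{5}] r1c5 is down to just 5. So r1c5=5.
Step 29. [r8c1∈{6}] r8c1's peers cover all but 6, so r8c1=6.
Step 30. [r3c8∈{3}] only 3 remains possible at r3c8. So r3c8=3.
Step 31. [r6c3∈{9}] r6c3 has the single candidate 9 ⇒ r6c3=9.
Step 32. [r9c6∈{9}] r9c6's peers cover all but 9. So r9c6=9.
Step 33. [r1c8∈{7}] r1c8 has the single candidate 7. So r1c8=7.
Step 34. [r7c4∈{3}] only 3 remains possible at r7c4. So r7c4=3.
Step 35. [r2c9∈{8}] r2c9's peers cover all but 8. So r2c9=8.
Step 36. [r5c5∈{2}] r5c5 is down to just 2. So r5c5=2.
Step 37. [r9c7∈{5}] nothing but 5 survives at r9c7, so r9c7=5.
Step 38. [r6c6∈{4}] r6c6's peers cover all but 4, so r6c6=4.
Step 39. [r8c4∈{8}] r8c4 has the single candidate 8. So r8c4=8.
Step 40. [r1c1∈{1}] r1c1 is down to just 1, so r1c1=1.
Step 41. [r5c8∈{5}] nothing but 5 survives at r5c8. So r5c8=5.
Step 42. [r3c3∈{4}] nothing but 4 survives at r3c3, so r3c3=4.
Step 43. [r8c8∈{9}] r8c8 is down to just 9, so r8c8=9.

Answer: 1 8 6 4 5 3 9 7 2 / 3 2 5 1 9 7 4 6 8 / 7 9 4 2 8 6 1 3 5 / 5 3 2 7 6 1 8 4 9 / 4 6 7 9 2 8 3 5 1 / 8 1 9 5 3 4 7 2 6 / 9 5 8 3 4 2 6 1 7 / 6 4 1 8 7 5 2 9 3 / 2 7 3 6 1 9 5 8 4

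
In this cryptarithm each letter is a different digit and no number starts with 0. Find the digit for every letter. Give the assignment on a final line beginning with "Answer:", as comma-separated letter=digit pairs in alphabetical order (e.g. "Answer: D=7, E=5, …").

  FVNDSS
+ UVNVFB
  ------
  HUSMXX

Step 1. [col 1: S + B ≡ X (mod 10)] several values work for B in column 1 (S + B ≡ X (mod 10), carry-in 0); try B=2. So B=2.
Step 2. [col 1: S + B ≡ X (mod 10)] no forcing yet in column 1 (carry-in 0); S=8 is free and consistent — try it, so S=8.
Step 3. [col 1: S + B ≡ X (mod 10)] from column 1 (S=8, B=2, carry-in 0, digits 2,8 already taken and all letters distinct): X must equal 0 ⇒ X=0.
Step 4. [col 2: S + F ≡ X (mod 10)] from column 2 (S=8, X=0, carry-in 1, digits 0,2,8 already taken and all letters distinct): F must equal 1. So F=1.
Step 5. [col 3: D + V ≡ M (mod 10)] M=9 is one option consistent with column 3 (D + V ≡ M (mod 10), carry-in 1) — take it. So M=9.
Step 6. [col 3: D + V ≡ M (mod 10)] no forcing yet in column 3 (carry-in 1); V=3 is free and consistent — try it ⇒ V=3.
Step 7. [col 3: D + V ≡ M (mod 10)] in column 3 we have D+V≡M with carry-in 1; given V=3, M=9 and digits 0,1,2,3,8,9 already taken and all letters distinct, that pins D to 5 ⇒ D=5.
Step 8. [col 4: N + N ≡ S (mod 10)] from column 4 (S=8, carry-in 0, digits 0,1,2,3,5,8,9 already taken and all letters distinct): N must equal 4 ⇒ N=4.
Step 9. [col 5: V + V ≡ U (mod 10)] in column 5 we have V+V≡U with carry-in 0; given V=3 and digits 0,1,2,3,4,5,8,9 already taken and all letters distinct, that pins U to 6 ⇒ U=6.
Step 10. [col 6: F + U ≡ H (mod 10)] in column 6 we have F+U≡H with carry-in 0; given F=1, U=6 and digits 0,1,2,3,4,5,6,8,9 already taken and all letters distinct, that pins H to 7 ⇒ H=7.

Answer: B=2, D=5, F=1, H=7, M=9, N=4, S=8, U=6, V=3, X=0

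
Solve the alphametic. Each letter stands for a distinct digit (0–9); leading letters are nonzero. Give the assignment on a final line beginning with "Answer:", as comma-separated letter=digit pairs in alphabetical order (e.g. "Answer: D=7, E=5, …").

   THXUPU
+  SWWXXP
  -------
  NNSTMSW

Step 1. [col 1: U + P ≡ W (mod 10)] no forcing yet in column 1 (carry-in 0); U=3 is free and consistent — try it ⇒ U=3.
Step 2. [col 1: U + P ≡ W (mod 10)] W=8 is one option consistent with column 1 (U + P ≡ W (mod 10), carry-in 0) — take it ⇒ W=8.
Step 3. [col 1: U + P ≡ W (mod 10)] in column 1 we have U+P≡W with carry-in 0; given U=3, W=8 and digits 3,8 already taken and all letters distinct, that pins P to 5, so P=5.
Step 4. [N] adding two 6-digit numbers gives at most 6+1 digits, and here it does — N is that final carry and must be 1. So N=1.
Step 5. [col 2: P + X ≡ S (mod 10)] several values work for S in column 2 (P + X ≡ S (mod 10), carry-in 0); try S=9. So S=9.
Step 6. [col 2: P + X ≡ S (mod 10)] column 2: given P=5, S=9, carry-in 0, and digits 1,3,5,8,9 already taken and all letters distinct, P+X≡S (mod 10) forces X=4 ⇒ X=4.
Step 7. [col 3: U + X ≡ M (mod 10)] column 3: given U=3, X=4, carry-in 0, and digits 1,3,4,5,8,9 already taken and all letters distinct, U+X≡M (mod 10) forces M=7, so M=7.
Step 8. [col 4: X + W ≡ T (mod 10)] column 4: given X=4, W=8, carry-in 0, and digits 1,3,4,5,7,8,9 already taken and all letters distinct, X+W≡T (mod 10) forces T=2. So T=2.
Step 9. [col 5: H + W ≡ S (mod 10)] column 5 reads H+W+carry(1)=S with W=8, S=9; with digits 1,2,3,4,5,7,8,9 already taken and all letters distinct, the only value for H is 0. So H=0.

Answer: H=0, M=7, N=1, P=5, S=9, T=2, U=3, W=8, X=4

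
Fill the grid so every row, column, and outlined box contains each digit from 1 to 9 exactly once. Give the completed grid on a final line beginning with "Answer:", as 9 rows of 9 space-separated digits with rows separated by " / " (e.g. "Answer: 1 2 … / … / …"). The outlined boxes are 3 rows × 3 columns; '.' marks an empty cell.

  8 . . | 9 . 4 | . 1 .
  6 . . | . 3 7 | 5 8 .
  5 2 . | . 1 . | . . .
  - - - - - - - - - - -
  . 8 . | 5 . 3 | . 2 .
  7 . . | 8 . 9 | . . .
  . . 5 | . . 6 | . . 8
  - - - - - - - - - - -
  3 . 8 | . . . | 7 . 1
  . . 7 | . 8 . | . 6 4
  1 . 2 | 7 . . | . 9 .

Step 1. [r9c6∈{5}] r9c6's peers cover all but 5 ⇒ r9c6=5.
Step 2. [r9c9∈{3}] nothing but 3 survives at r9c9. So r9c9=3.
Step 3. [r5c5∈{2,4}] 2 has one home in row 5: r5c5 ⇒ r5c5=2.
Step 4. [r3c4∈{6}] only 6 remains possible at r3c4, so r3c4=6.
Step 5. [r8c1∈{9}] nothing but 9 survives at r8c1. So r8c1=9.
Step 6. [r4c1∈{4}] r4c1 is down to just 4. So r4c1=4.
Step 7. [r1c3∈{3}] r1c3 has the single candidate 3, so r1c3=3.
Step 8. [r6c4∈{1,4}] r6c4 is the only open cell in box 5 admitting 1, so r6c4=1.
Step 9. [r6c5∈{4,7}] in box 5, 4 fits only at r6c5. So r6c5=4.
Step 10. [r2c4∈{2}] r2c4's peers cover all but 2. So r2c4=2.
Step 11. [r2c9∈{9}] r2c9 is down to just 9. So r2c9=9.
Step 12. [r1c9∈{2,6,7}] 2 has one home in col 9: r1c9. So r1c9=2.
Step 13. [r9c2∈{4,6}] in row 9, 4 fits only at r9c2. So r9c2=4.
Step 14. [r7c2∈{5,6}] 6 has one home in box 7: r7c2. So r7c2=6.
Step 15. [r6c8∈{3,7}] in row 6, 7 fits only at r6c8 ⇒ r6c8=7.
Step 16. [r4c9∈{6}] r4c9 has the single candidate 6. So r4c9=6.
Step 17. [r6c2∈{3,9}] 9 has one home in col 2: r6c2. So r6c2=9.
Step 18. [r4c3∈{1}] r4c3 is down to just 1, so r4c3=1.
Step 19. [r6c7∈{3}] nothing but 3 survives at r6c7. So r6c7=3.
Step 20. [r3c7∈{4}] r3c7 is down to just 4 ⇒ r3c7=4.
Step 21. [r8c6∈{1,2}] in row 8, 1 fits only at r8c6 ⇒ r8c6=1.
Step 22. [r5c8∈{4,5}] 4 has one home in row 5: r5c8, so r5c8=4.
Step 23. [r3c9∈{7}] r3c9 is down to just 7 ⇒ r3c9=7.
Step 24. [r8c4∈{3}] nothing but 3 survives at r8c4 ⇒ r8c4=3.
Step 25. [r1c7∈{6}] nothing but 6 survives at r1c7 ⇒ r1c7=6.
Step 26. [r5c9∈{5}] r5c9's peers cover all but 5 ⇒ r5c9=5.
Step 27. [r3c6∈{8}] nothing but 8 survives at r3c6. So r3c6=8.
Step 28. [r7c5∈{9}] r7c5 is down to just 9, so r7c5=9.
Step 29. [r1c5∈{5}] r1c5 is down to just 5, so r1c5=5.
Step 30. [r4c7∈{9}] r4c7 has the single candidate 9 ⇒ r4c7=9.
Step 31. [r9c7∈{8}] nothing but 8 survives at r9c7, so r9c7=8.
Step 32. [r3c8∈{3}] r3c8 is down to just 3, so r3c8=3.
Step 33. [r7c6∈{2}] r7c6 is down to just 2 ⇒ r7c6=2.
Step 34. [r8c7∈{2}] nothing but 2 survives at r8c7 ⇒ r8c7=2.
Step 35. [r2c2∈{1}] r2c2 is down to just 1. So r2c2=1.
Step 36. [r6c1∈{2}] nothing but 2 survives at r6c1. So r6c1=2.
Step 37. [r4c5∈{7}] r4c5 has the single candidate 7. So r4c5=7.
Step 38. [r1c2∈{7}] only 7 remains possible at r1c2. So r1c2=7.
Step 39. [r7c8∈{5}] nothing but 5 survives at r7c8, so r7c8=5.
Step 40. [r9c5∈{6}] r9c5's peers cover all but 6. So r9c5=6.
Step 41. [r2c3∈{4}] r2c3 has the single candidate 4. So r2c3=4.
Step 42. [r5c2∈{3}] r5c2 has the single candidate 3 ⇒ r5c2=3.
Step 43. [r5c3∈{6}] r5c3 is down to just 6, so r5c3=6.
Step 44. [r5c7∈{1}] nothing but 1 survives at r5c7. So r5c7=1.
Step 45. [r3c3∈{9}] only 9 remains possible at r3c3. So r3c3=9.
Step 46. [r8c2∈{5}] r8c2 has the single candidate 5. So r8c2=5.
Step 47. [r7c4∈{4}] nothing but 4 survives at r7c4, so r7c4=4.

Answer: 8 7 3 9 5 4 6 1 2 / 6 1 4 2 3 7 5 8 9 / 5 2 9 6 1 8 4 3 7 / 4 8 1 5 7 3 9 2 6 / 7 3 6 8 2 9 1 4 5 / 2 9 5 1 4 6 3 7 8 / 3 6 8 4 9 2 7 5 1 / 9 5 7 3 8 1 2 6 4 / 1 4 2 7 6 5 8 9 3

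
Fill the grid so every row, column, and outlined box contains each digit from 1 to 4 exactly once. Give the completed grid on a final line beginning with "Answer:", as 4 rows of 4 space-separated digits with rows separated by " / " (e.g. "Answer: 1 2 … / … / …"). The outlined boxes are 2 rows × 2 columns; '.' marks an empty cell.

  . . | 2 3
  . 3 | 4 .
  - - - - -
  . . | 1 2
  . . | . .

Step 1. [r3c2∈{4}] r3c2 has the single candidate 4. So r3c2=4.
Step 2. [r1c2∈{1}] only 1 remains possible at r1c2. So r1c2=1.
Step 3. [r4c1∈{1,2,3}] in row 4, 1 fits only at r4c1, so r4c1=1.
Step 4. [r4c3∈{3}] nothing but 3 survives at r4c3 ⇒ r4c3=3.
Step 5. [r1c1∈{4}] nothing but 4 survives at r1c1, so r1c1=4.
Step 6. [r4c2∈{2}] nothing but 2 survives at r4c2. So r4c2=2.
Step 7. [r4c4∈{4}] nothing but 4 survives at r4c4. So r4c4=4.
Step 8. [r3c1∈{3}] nothing but 3 survives at r3c1 ⇒ r3c1=3.
Step 9. [r2c4∈{1}] r2c4's peers cover all but 1, so r2c4=1.
Step 10. [r2c1∈{2}] r2c1 is down to just 2 ⇒ r2c1=2.

Answer: 4 1 2 3 / 2 3 4 1 / 3 4 1 2 / 1 2 3 4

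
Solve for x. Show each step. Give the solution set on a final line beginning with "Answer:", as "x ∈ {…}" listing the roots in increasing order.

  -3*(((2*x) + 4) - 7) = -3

Step 1. [-3*(((2*x) + 4) - 7) = -3] leading coefficient -3: divide by -3, so div: ((2*x) + 4) - 7 = 1.
Step 2. [((2*x) + 4) - 7 = 1] peel the -7: add 7 from each side ⇒ sub: (2*x) + 4 = 8.
Step 3. [(2*x) + 4 = 8] 2 divides every term; factor it out. So factor: x + 2 = 4.
Step 4. [x + 2 = 4] +2 is outermost — subtract 2 both sides ⇒ sub: x = 2.

Answer: x ∈ {2}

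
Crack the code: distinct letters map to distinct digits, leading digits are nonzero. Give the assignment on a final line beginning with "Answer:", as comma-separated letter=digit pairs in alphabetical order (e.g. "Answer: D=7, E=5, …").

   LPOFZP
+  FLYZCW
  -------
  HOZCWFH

Step 1. [col 1: P + W ≡ H (mod 10)] W=2 is one option consistent with column 1 (P + W ≡ H (mod 10), carry-in 0) — take it. So W=2.
Step 2. [col 1: P + W ≡ H (mod 10)] P=9 is one option consistent with column 1 (P + W ≡ H (mod 10), carry-in 0) — take it ⇒ P=9.
Step 3. [col 1: P + W ≡ H (mod 10)] from column 1 (P=9, W=2, carry-in 0, digits 2,9 already taken and all letters distinct): H must equal 1, so H=1.
Step 4. [col 2: Z + C ≡ F (mod 10)] no forcing yet in column 2 (carry-in 1); F=5 is free and consistent — try it. So F=5.
Step 5. [col 2: Z + C ≡ F (mod 10)] several values work for C in column 2 (Z + C ≡ F (mod 10), carry-in 1); try C=8 ⇒ C=8.
Step 6. [col 2: Z + C ≡ F (mod 10)] column 2: given C=8, F=5, carry-in 1, and digits 1,2,5,8,9 already taken and all letters distinct, Z+C≡F (mod 10) forces Z=6. So Z=6.
Step 7. [col 4: O + Y ≡ C (mod 10)] several values work for Y in column 4 (O + Y ≡ C (mod 10), carry-in 1); try Y=4, so Y=4.
Step 8. [col 4: O + Y ≡ C (mod 10)] column 4 reads O+Y+carry(1)=C with Y=4, C=8; with digits 1,2,4,5,6,8,9 already taken and all letters distinct, the only value for O is 3. So O=3.
Step 9. [col 5: P + L ≡ Z (mod 10)] column 5: given P=9, Z=6, carry-in 0, and digits 1,2,3,4,5,6,8,9 already taken and all letters distinct, P+L≡Z (mod 10) forces L=7. So L=7.

Answer: C=8, F=5, H=1, L=7, O=3, P=9, W=2, Y=4, Z=6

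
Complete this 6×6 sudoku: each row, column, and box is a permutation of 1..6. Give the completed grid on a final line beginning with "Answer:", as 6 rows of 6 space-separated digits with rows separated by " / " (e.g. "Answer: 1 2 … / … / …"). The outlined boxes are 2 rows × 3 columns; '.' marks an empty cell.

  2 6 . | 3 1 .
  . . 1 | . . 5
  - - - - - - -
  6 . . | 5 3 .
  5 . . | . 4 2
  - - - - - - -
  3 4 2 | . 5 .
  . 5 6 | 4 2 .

Step 1. [r3c6∈{1}] r3c6's peers cover all but 1. So r3c6=1.
Step 2. [r4c4∈{6}] nothing but 6 survives at r4c4. So r4c4=6.
Step 3. [r1c3∈{4,5}] 5 has one home in row 1: r1c3. So r1c3=5.
Step 4. [r4c2∈{1,3}] row 4 places 1 nowhere but r4c2 ⇒ r4c2=1.
Step 5. [r2c2∈{3}] only 3 remains possible at r2c2, so r2c2=3.
Step 6. [r2c4∈{2}] r2c4's peers cover all but 2. So r2c4=2.
Step 7. [r6c1∈{1}] r6c1 has the single candidate 1 ⇒ r6c1=1.
Step 8. [r4c3∈{3}] only 3 remains possible at r4c3, so r4c3=3.
Step 9. [r6c6∈{3}] only 3 remains possible at r6c6 ⇒ r6c6=3.
Step 10. [r2c1∈{4}] r2c1's peers cover all but 4 ⇒ r2c1=4.
Step 11. [r2c5∈{6}] nothing but 6 survives at r2c5, so r2c5=6.
Step 12. [r1c6∈{4}] nothing but 4 survives at r1c6. So r1c6=4.
Step 13. [r5c6∈{6}] nothing but 6 survives at r5c6. So r5c6=6.
Step 14. [r3c3∈{4}] r3c3 has the single candidate 4, so r3c3=4.
Step 15. [r5c4∈{1}] r5c4's peers cover all but 1. So r5c4=1.
Step 16. [r3c2∈{2}] r3c2's peers cover all but 2. So r3c2=2.

Answer: 2 6 5 3 1 4 / 4 3 1 2 6 5 / 6 2 4 5 3 1 / 5 1 3 6 4 2 / 3 4 2 1 5 6 / 1 5 6 4 2 3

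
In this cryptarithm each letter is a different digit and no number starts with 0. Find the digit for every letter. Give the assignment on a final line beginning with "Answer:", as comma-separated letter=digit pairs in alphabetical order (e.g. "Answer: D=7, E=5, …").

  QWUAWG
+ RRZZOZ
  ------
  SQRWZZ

Step 1. [col 1: G + Z ≡ Z (mod 10)] in column 1 we have G+Z≡Z with carry-in 0; given nothing yet and all letters distinct, none taken yet, that pins G to 0. So G=0.
Step 2. [col 1: G + Z ≡ Z (mod 10)] no forcing yet in column 1 (carry-in 0); Z=4 is free and consistent — try it. So Z=4.
Step 3. [col 2: W + O ≡ Z (mod 10)] W=3 is one option consistent with column 2 (W + O ≡ Z (mod 10), carry-in 0) — take it ⇒ W=3.
Step 4. [col 2: W + O ≡ Z (mod 10)] from column 2 (W=3, Z=4, carry-in 0, digits 0,3,4 already taken and all letters distinct): O must equal 1 ⇒ O=1.
Step 5. [col 3: A + Z ≡ W (mod 10)] from column 3 (Z=4, W=3, carry-in 0, digits 0,1,3,4 already taken and all letters distinct): A must equal 9, so A=9.
Step 6. [col 4: U + Z ≡ R (mod 10)] U=7 is one option consistent with column 4 (U + Z ≡ R (mod 10), carry-in 1) — take it, so U=7.
Step 7. [col 4: U + Z ≡ R (mod 10)] column 4: given U=7, Z=4, carry-in 1, and digits 0,1,3,4,7,9 already taken and all letters distinct, U+Z≡R (mod 10) forces R=2. So R=2.
Step 8. [col 5: W + R ≡ Q (mod 10)] column 5 reads W+R+carry(1)=Q with W=3, R=2; with digits 0,1,2,3,4,7,9 already taken and all letters distinct, the only value for Q is 6 ⇒ Q=6.
Step 9. [col 6: Q + R ≡ S (mod 10)] column 6: given Q=6, R=2, carry-in 0, and digits 0,1,2,3,4,6,7,9 already taken and all letters distinct, Q+R≡S (mod 10) forces S=8 ⇒ S=8.

Answer: A=9, G=0, O=1, Q=6, R=2, S=8, U=7, W=3, Z=4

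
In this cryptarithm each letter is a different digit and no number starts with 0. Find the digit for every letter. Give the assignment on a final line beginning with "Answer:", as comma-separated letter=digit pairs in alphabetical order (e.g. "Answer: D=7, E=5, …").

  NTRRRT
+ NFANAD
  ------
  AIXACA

Step 1. [col 1: T + D ≡ A (mod 10)] several values work for D in column 1 (T + D ≡ A (mod 10), carry-in 0); try D=4 ⇒ D=4.
Step 2. [col 1: T + D ≡ A (mod 10)] several values work for A in column 1 (T + D ≡ A (mod 10), carry-in 0); try A=3, so A=3.
Step 3. [col 1: T + D ≡ A (mod 10)] in column 1 we have T+D≡A with carry-in 0; given D=4, A=3 and digits 3,4 already taken and all letters distinct, that pins T to 9 ⇒ T=9.
Step 4. [col 2: R + A ≡ C (mod 10)] column 2 (R + A ≡ C (mod 10), carry-in 1) doesn't pin R yet; pick R=2 and continue. So R=2.
Step 5. [col 2: R + A ≡ C (mod 10)] column 2: given R=2, A=3, carry-in 1, and digits 2,3,4,9 already taken and all letters distinct, R+A≡C (mod 10) forces C=6 ⇒ C=6.
Step 6. [col 3: R + N ≡ A (mod 10)] column 3 reads R+N+carry(0)=A with R=2, A=3; with digits 2,3,4,6,9 already taken and all letters distinct, the only value for N is 1. So N=1.
Step 7. [col 4: R + A ≡ X (mod 10)] column 4: given R=2, A=3, carry-in 0, and digits 1,2,3,4,6,9 already taken and all letters distinct, R+A≡X (mod 10) forces X=5 ⇒ X=5.
Step 8. [col 5: T + F ≡ I (mod 10)] column 5 reads T+F+carry(0)=I with T=9; with digits 1,2,3,4,5,6,9 already taken and all letters distinct, the only value for F is 8 ⇒ F=8.
Step 9. [col 5: T + F ≡ I (mod 10)] in column 5 we have T+F≡I with carry-in 0; given T=9, F=8 and digits 1,2,3,4,5,6,8,9 already taken and all letters distinct, that pins I to 7. So I=7.

Answer: A=3, C=6, D=4, F=8, I=7, N=1, R=2, T=9, X=5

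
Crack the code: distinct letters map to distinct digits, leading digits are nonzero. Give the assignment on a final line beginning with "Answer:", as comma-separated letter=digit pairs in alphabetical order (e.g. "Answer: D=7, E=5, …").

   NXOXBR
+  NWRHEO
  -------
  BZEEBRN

Step 1. [col 1: R + O ≡ N (mod 10)] N=5 is one option consistent with column 1 (R + O ≡ N (mod 10), carry-in 0) — take it ⇒ N=5.
Step 2. [B] B is the leading digit of a 7-digit sum of two 6-digit numbers; the final carry is exactly 1, so B=1.
Step 3. [col 1: R + O ≡ N (mod 10)] R=8 is one option consistent with column 1 (R + O ≡ N (mod 10), carry-in 0) — take it. So R=8.
Step 4. [col 1: R + O ≡ N (mod 10)] column 1: given R=8, N=5, carry-in 0, and digits 1,5,8 already taken and all letters distinct, R+O≡N (mod 10) forces O=7. So O=7.
Step 5. [col 2: B + E ≡ R (mod 10)] from column 2 (B=1, R=8, carry-in 1, digits 1,5,7,8 already taken and all letters distinct): E must equal 6 ⇒ E=6.
Step 6. [col 3: X + H ≡ B (mod 10)] several values work for H in column 3 (X + H ≡ B (mod 10), carry-in 0); try H=9 ⇒ H=9.
Step 7. [col 3: X + H ≡ B (mod 10)] in column 3 we have X+H≡B with carry-in 0; given H=9, B=1 and digits 1,5,6,7,8,9 already taken and all letters distinct, that pins X to 2, so X=2.
Step 8. [col 5: X + W ≡ E (mod 10)] column 5: given X=2, E=6, carry-in 1, and digits 1,2,5,6,7,8,9 already taken and all letters distinct, X+W≡E (mod 10) forces W=3, so W=3.
Step 9. [col 6: N + N ≡ Z (mod 10)] column 6: given N=5, carry-in 0, and digits 1,2,3,5,6,7,8,9 already taken and all letters distinct, N+N≡Z (mod 10) forces Z=0 ⇒ Z=0.

Answer: B=1, E=6, H=9, N=5, O=7, R=8, W=3, X=2, Z=0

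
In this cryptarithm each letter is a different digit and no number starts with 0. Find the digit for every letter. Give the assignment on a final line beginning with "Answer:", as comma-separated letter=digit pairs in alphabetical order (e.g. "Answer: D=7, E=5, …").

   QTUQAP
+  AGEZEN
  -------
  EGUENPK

Step 1. [col 1: P + N ≡ K (mod 10)] no forcing yet in column 1 (carry-in 0); K=6 is free and consistent — try it, so K=6.
Step 2. [E] the sum has 7 digits but both addends have 6; that extra leading digit E is the final carry, namely 1. So E=1.
Step 3. [col 1: P + N ≡ K (mod 10)] no forcing yet in column 1 (carry-in 0); P=4 is free and consistent — try it ⇒ P=4.
Step 4. [col 1: P + N ≡ K (mod 10)] column 1: given P=4, K=6, carry-in 0, and digits 1,4,6 already taken and all letters distinct, P+N≡K (mod 10) forces N=2 ⇒ N=2.
Step 5. [col 2: A + E ≡ P (mod 10)] from column 2 (E=1, P=4, carry-in 0, digits 1,2,4,6 already taken and all letters distinct): A must equal 3, so A=3.
Step 6. [col 3: Q + Z ≡ N (mod 10)] several values work for Q in column 3 (Q + Z ≡ N (mod 10), carry-in 0); try Q=7 ⇒ Q=7.
Step 7. [col 3: Q + Z ≡ N (mod 10)] column 3 reads Q+Z+carry(0)=N with Q=7, N=2; with digits 1,2,3,4,6,7 already taken and all letters distinct, the only value for Z is 5 ⇒ Z=5.
Step 8. [col 4: U + E ≡ E (mod 10)] column 4 reads U+E+carry(1)=E with E=1; with digits 1,2,3,4,5,6,7 already taken and all letters distinct, the only value for U is 9 ⇒ U=9.
Step 9. [col 5: T + G ≡ U (mod 10)] G=0 is one option consistent with column 5 (T + G ≡ U (mod 10), carry-in 1) — take it, so G=0.
Step 10. [col 5: T + G ≡ U (mod 10)] in column 5 we have T+G≡U with carry-in 1; given G=0, U=9 and digits 0,1,2,3,4,5,6,7,9 already taken and all letters distinct, that pins T to 8 ⇒ T=8.

Answer: A=3, E=1, G=0, K=6, N=2, P=4, Q=7, T=8, U=9, Z=5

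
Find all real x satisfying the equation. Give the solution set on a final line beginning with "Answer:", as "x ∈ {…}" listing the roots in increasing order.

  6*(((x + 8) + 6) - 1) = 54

Step 1. [6*(((x + 8) + 6) - 1) = 54] 6 out front; divide by 6, so div: ((x + 8) + 6) - 1 = 9.
Step 2. [((x + 8) + 6) - 1 = 9] the outer -1 inverts by adding 1. So sub: (x + 8) + 6 = 10.
Step 3. [(x + 8) + 6 = 10] the outer +6 inverts by subtracting 6, so sub: x + 8 = 4.
Step 4. [x + 8 = 4] subtract 8: x sits inside (… + 8), so sub: x = -4.

Answer: x ∈ {-4}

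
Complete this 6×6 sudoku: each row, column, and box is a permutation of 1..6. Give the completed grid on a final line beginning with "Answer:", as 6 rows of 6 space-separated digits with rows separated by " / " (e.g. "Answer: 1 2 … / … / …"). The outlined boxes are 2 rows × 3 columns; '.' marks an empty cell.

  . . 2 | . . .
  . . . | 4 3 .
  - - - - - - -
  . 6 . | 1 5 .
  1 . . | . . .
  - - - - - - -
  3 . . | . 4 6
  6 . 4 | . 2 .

Step 1. [r6c6∈{1,3,5}] 1 has one home in box 6: r6c6, so r6c6=1.
Step 2. [r6c2∈{5}] r6c2 is down to just 5. So r6c2=5.
Step 3. [r4c4∈{2,3,6}] 2 has one home in col 4: r4c4. So r4c4=2.
Step 4. [r2c1∈{5}] r2c1 is down to just 5, so r2c1=5.
Step 5. [r3c3∈{3}] r3c3's peers cover all but 3, so r3c3=3.
Step 6. [r2c2∈{1}] r2c2 is down to just 1. So r2c2=1.
Step 7. [r4c2∈{4}] r4c2's peers cover all but 4. So r4c2=4.
Step 8. [r1c4∈{5,6}] 6 has one home in col 4: r1c4, so r1c4=6.
Step 9. [r5c2∈{2}] only 2 remains possible at r5c2. So r5c2=2.
Step 10. [r2c3∈{6}] r2c3's peers cover all but 6 ⇒ r2c3=6.
Step 11. [r1c1∈{4}] r1c1 has the single candidate 4. So r1c1=4.
Step 12. [r3c1∈{2}] only 2 remains possible at r3c1 ⇒ r3c1=2.
Step 13. [r5c4∈{5}] only 5 remains possible at r5c4, so r5c4=5.
Step 14. [r1c2∈{3}] r1c2 is down to just 3. So r1c2=3.
Step 15. [r6c4∈{3}] only 3 remains possible at r6c4. So r6c4=3.
Step 16. [r1c6∈{5}] nothing but 5 survives at r1c6 ⇒ r1c6=5.
Step 17. [r1c5∈{1}] r1c5 has the single candidate 1 ⇒ r1c5=1.
Step 18. [r5c3∈{1}] r5c3 is down to just 1, so r5c3=1.
Step 19. [r4c5∈{6}] r4c5's peers cover all but 6. So r4c5=6.
Step 20. [r4c6∈{3}] r4c6's peers cover all but 3 ⇒ r4c6=3.
Step 21. [r2c6∈{2}] r2c6 is down to just 2. So r2c6=2.
Step 22. [r3c6∈{4}] r3c6 is down to just 4, so r3c6=4.
Step 23. [r4c3∈{5}] r4c3's peers cover all but 5, so r4c3=5.

Answer: 4 3 2 6 1 5 / 5 1 6 4 3 2 / 2 6 3 1 5 4 / 1 4 5 2 6 3 / 3 2 1 5 4 6 / 6 5 4 3 2 1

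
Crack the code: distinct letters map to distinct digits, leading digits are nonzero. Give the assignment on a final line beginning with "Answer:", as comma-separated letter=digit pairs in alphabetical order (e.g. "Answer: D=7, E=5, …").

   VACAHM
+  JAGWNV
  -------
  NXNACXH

Step 1. [col 1: M + V ≡ H (mod 10)] column 1 (M + V ≡ H (mod 10), carry-in 0) doesn't pin M yet; pick M=7 and continue ⇒ M=7.
Step 2. [N] the sum has 7 digits but both addends have 6; that extra leading digit N is the final carry, namely 1, so N=1.
Step 3. [col 1: M + V ≡ H (mod 10)] no forcing yet in column 1 (carry-in 0); V=3 is free and consistent — try it ⇒ V=3.
Step 4. [col 1: M + V ≡ H (mod 10)] from column 1 (M=7, V=3, carry-in 0, digits 1,3,7 already taken and all letters distinct): H must equal 0. So H=0.
Step 5. [col 2: H + N ≡ X (mod 10)] from column 2 (H=0, N=1, carry-in 1, digits 0,1,3,7 already taken and all letters distinct): X must equal 2, so X=2.
Step 6. [col 3: A + W ≡ C (mod 10)] several values work for C in column 3 (A + W ≡ C (mod 10), carry-in 0); try C=9 ⇒ C=9.
Step 7. [col 3: A + W ≡ C (mod 10)] no forcing yet in column 3 (carry-in 0); A=5 is free and consistent — try it, so A=5.
Step 8. [col 3: A + W ≡ C (mod 10)] from column 3 (A=5, C=9, carry-in 0, digits 0,1,2,3,5,7,9 already taken and all letters distinct): W must equal 4 ⇒ W=4.
Step 9. [col 4: C + G ≡ A (mod 10)] column 4: given C=9, A=5, carry-in 0, and digits 0,1,2,3,4,5,7,9 already taken and all letters distinct, C+G≡A (mod 10) forces G=6, so G=6.
Step 10. [col 6: V + J ≡ X (mod 10)] in column 6 we have V+J≡X with carry-in 1; given V=3, X=2 and digits 0,1,2,3,4,5,6,7,9 already taken and all letters distinct, that pins J to 8, so J=8.

Answer: A=5, C=9, G=6, H=0, J=8, M=7, N=1, V=3, W=4, X=2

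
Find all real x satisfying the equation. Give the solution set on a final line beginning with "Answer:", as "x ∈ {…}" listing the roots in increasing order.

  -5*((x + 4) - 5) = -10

Step 1. [-5*((x + 4) - 5) = -10] -5 out front; divide by -5. So div: (x + 4) - 5 = 2.
Step 2. [(x + 4) - 5 = 2] the outer -5 inverts by adding 5. So sub: x + 4 = 7.
Step 3. [x + 4 = 7] subtract 4: x sits inside (… + 4), so sub: x = 3.

Answer: x ∈ {3}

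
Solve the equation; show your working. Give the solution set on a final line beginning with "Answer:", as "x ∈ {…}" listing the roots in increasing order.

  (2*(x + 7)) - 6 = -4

Step 1. [(2*(x + 7)) - 6 = -4] peel the -6: add 6 from each side, so sub: 2*(x + 7) = 2.
Step 2. [2*(x + 7) = 2] 2·(inner) — divide through by 2, so div: x + 7 = 1.
Step 3. [x + 7 = 1] 7 comes off first (subtract 7) ⇒ sub: x = -6.

Answer: x ∈ {-6}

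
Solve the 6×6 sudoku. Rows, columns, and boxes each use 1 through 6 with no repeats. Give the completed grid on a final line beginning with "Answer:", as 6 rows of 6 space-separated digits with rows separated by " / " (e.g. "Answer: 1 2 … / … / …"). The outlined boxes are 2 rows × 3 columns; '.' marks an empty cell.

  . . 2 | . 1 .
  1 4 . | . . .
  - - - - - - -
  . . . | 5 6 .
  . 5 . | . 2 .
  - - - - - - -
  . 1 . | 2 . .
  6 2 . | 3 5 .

Step 1. [r3c2∈{3}] r3c2's peers cover all but 3. So r3c2=3.
Step 2. [r4c1∈{4}] r4c1 has the single candidate 4 ⇒ r4c1=4.
Step 3. [r2c4∈{6}] r2c4 is down to just 6. So r2c4=6.
Step 4. [r3c6∈{1,4}] in row 3, 4 fits only at r3c6. So r3c6=4.
Step 5. [r2c5∈{3}] r2c5 has the single candidate 3, so r2c5=3.
Step 6. [r2c3∈{5}] r2c3's peers cover all but 5 ⇒ r2c3=5.
Step 7. [r5c3∈{3,4}] col 3 places 3 nowhere but r5c3 ⇒ r5c3=3.
Step 8. [r4c4∈{1}] nothing but 1 survives at r4c4 ⇒ r4c4=1.
Step 9. [r1c6∈{5}] only 5 remains possible at r1c6, so r1c6=5.
Step 10. [r6c3∈{4}] r6c3 has the single candidate 4 ⇒ r6c3=4.
Step 11. [r4c3∈{6}] nothing but 6 survives at r4c3. So r4c3=6.
Step 12. [r3c1∈{2}] only 2 remains possible at r3c1, so r3c1=2.
Step 13. [r5c1∈{5}] r5c1's peers cover all but 5 ⇒ r5c1=5.
Step 14. [r1c4∈{4}] nothing but 4 survives at r1c4, so r1c4=4.
Step 15. [r6c6∈{1}] r6c6's peers cover all but 1. So r6c6=1.
Step 16. [r1c1∈{3}] r1c1 has the single candidate 3. So r1c1=3.
Step 17. [r4c6∈{3}] r4c6 is down to just 3 ⇒ r4c6=3.
Step 18. [r3c3∈{1}] r3c3 is down to just 1 ⇒ r3c3=1.
Step 19. [r2c6∈{2}] nothing but 2 survives at r2c6, so r2c6=2.
Step 20. [r5c6∈{6}] r5c6 is down to just 6 ⇒ r5c6=6.
Step 21. [r1c2∈{6}] nothing but 6 survives at r1c2, so r1c2=6.
Step 22. [r5c5∈{4}] r5c5's peers cover all but 4 ⇒ r5c5=4.

Answer: 3 6 2 4 1 5 / 1 4 5 6 3 2 / 2 3 1 5 6 4 / 4 5 6 1 2 3 / 5 1 3 2 4 6 / 6 2 4 3 5 1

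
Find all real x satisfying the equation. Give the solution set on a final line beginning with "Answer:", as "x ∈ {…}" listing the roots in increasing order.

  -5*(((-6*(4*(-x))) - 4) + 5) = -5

Step 1. [-5*(((-6*(4*(-x))) - 4) + 5) = -5] -5 out front; divide by -5. So div: ((-6*(4*(-x))) - 4) + 5 = 1.
Step 2. [((-6*(4*(-x))) - 4) + 5 = 1] subtract 5: x sits inside (… + 5) ⇒ sub: (-6*(4*(-x))) - 4 = -4.
Step 3. [(-6*(4*(-x))) - 4 = -4] 4 comes off first (add 4). So sub: -6*(4*(-x)) = 0.
Step 4. [-6*(4*(-x)) = 0] divide by the outer -6. So div: 4*(-x) = 0.
Step 5. [4*(-x) = 0] 4·(inner) — divide through by 4, so div: -x = 0.
Step 6. [-x = 0] leading − — multiply by −1 ⇒ neg: x = 0.

Answer: x ∈ {0}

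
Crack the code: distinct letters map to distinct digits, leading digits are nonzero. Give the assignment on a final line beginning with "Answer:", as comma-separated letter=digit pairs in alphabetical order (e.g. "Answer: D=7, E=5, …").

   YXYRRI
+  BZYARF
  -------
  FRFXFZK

Step 1. [col 1: I + F ≡ K (mod 10)] no forcing yet in column 1 (carry-in 0); I=5 is free and consistent — try it. So I=5.
Step 2. [col 1: I + F ≡ K (mod 10)] no forcing yet in column 1 (carry-in 0); F=1 is free and consistent — try it, so F=1.
Step 3. [col 1: I + F ≡ K (mod 10)] column 1: given I=5, F=1, carry-in 0, and digits 1,5 already taken and all letters distinct, I+F≡K (mod 10) forces K=6. So K=6.
Step 4. [col 2: R + R ≡ Z (mod 10)] no forcing yet in column 2 (carry-in 0); Z=4 is free and consistent — try it ⇒ Z=4.
Step 5. [col 2: R + R ≡ Z (mod 10)] R=2 is one option consistent with column 2 (R + R ≡ Z (mod 10), carry-in 0) — take it ⇒ R=2.
Step 6. [col 3: R + A ≡ F (mod 10)] column 3: given R=2, F=1, carry-in 0, and digits 1,2,4,5,6 already taken and all letters distinct, R+A≡F (mod 10) forces A=9 ⇒ A=9.
Step 7. [col 4: Y + Y ≡ X (mod 10)] from column 4 (nothing yet, carry-in 1, digits 1,2,4,5,6,9 already taken and all letters distinct): X must equal 7, so X=7.
Step 8. [col 4: Y + Y ≡ X (mod 10)] Y=3 is one option consistent with column 4 (Y + Y ≡ X (mod 10), carry-in 1) — take it. So Y=3.
Step 9. [col 6: Y + B ≡ R (mod 10)] column 6: given Y=3, R=2, carry-in 1, and digits 1,2,3,4,5,6,7,9 already taken and all letters distinct, Y+B≡R (mod 10) forces B=8, so B=8.

Answer: A=9, B=8, F=1, I=5, K=6, R=2, X=7, Y=3, Z=4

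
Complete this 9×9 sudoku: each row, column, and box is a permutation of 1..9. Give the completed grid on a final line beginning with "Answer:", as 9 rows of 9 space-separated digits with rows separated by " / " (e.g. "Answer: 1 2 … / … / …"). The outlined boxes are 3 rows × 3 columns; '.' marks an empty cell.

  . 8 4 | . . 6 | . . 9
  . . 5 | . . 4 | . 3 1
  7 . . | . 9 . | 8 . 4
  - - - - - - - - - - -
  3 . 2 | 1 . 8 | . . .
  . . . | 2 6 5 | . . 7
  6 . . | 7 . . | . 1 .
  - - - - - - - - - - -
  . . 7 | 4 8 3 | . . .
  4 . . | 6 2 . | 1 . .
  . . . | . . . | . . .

Step 1. [r9c4∈{5,9}] 9 has one home in col 4: r9c4 ⇒ r9c4=9.
Step 2. [r9c5∈{1,5,7}] box 8 places 5 nowhere but r9c5 ⇒ r9c5=5.
Step 3. [r7c1∈{1,2,5,9}] in col 1, 5 fits only at r7c1 ⇒ r7c1=5.
Step 4. [r7c2∈{1,2,6,9}] 1 has one home in row 7: r7c2 ⇒ r7c2=1.
Step 5. [r5c7∈{3,4,9}] r5c7 is the only open cell in row 5 admitting 3. So r5c7=3.
Step 6. [r1c5∈{1,3,7}] across col 5, 1 lands solely at r1c5 ⇒ r1c5=1.
Step 7. [r1c1∈{2}] only 2 remains possible at r1c1, so r1c1=2.
Step 8. [r2c7∈{2,6,7}] row 2 places 2 nowhere but r2c7. So r2c7=2.
Step 9. [r3c8∈{5,6}] across box 3, 6 lands solely at r3c8 ⇒ r3c8=6.
Step 10. [r9c3∈{3,6,8}] across col 3, 6 lands solely at r9c3. So r9c3=6.
Step 11. [r6c9∈{2,5,8}] r6c9 is the only open cell in row 6 admitting 2, so r6c9=2.
Step 12. [r5c8∈{4,8,9}] across box 6, 8 lands solely at r5c8, so r5c8=8.
Step 13. [r4c5∈{4}] r4c5 is down to just 4. So r4c5=4.
Step 14. [r6c7∈{4,5,9}] r6c7 is the only open cell in box 6 admitting 4. So r6c7=4.
Step 15. [r9c7∈{7}] nothing but 7 survives at r9c7. So r9c7=7.
Step 16. [r3c2∈{3}] r3c2 has the single candidate 3 ⇒ r3c2=3.
Step 17. [r8c2∈{9}] r8c2 has the single candidate 9, so r8c2=9.
Step 18. [r8c8∈{5}] only 5 remains possible at r8c8. So r8c8=5.
Step 19. [r4c9∈{5,6}] col 9 places 5 nowhere but r4c9 ⇒ r4c9=5.
Step 20. [r4c7∈{6,9}] across row 4, 6 lands solely at r4c7, so r4c7=6.
Step 21. [r9c1∈{8}] only 8 remains possible at r9c1 ⇒ r9c1=8.
Step 22. [r7c8∈{2,9}] 2 has one home in row 7: r7c8. So r7c8=2.
Step 23. [r5c1∈{1,9}] in col 1, 1 fits only at r5c1. So r5c1=1.
Step 24. [r9c9∈{3}] r9c9 is down to just 3, so r9c9=3.
Step 25. [r6c6∈{9}] r6c6's peers cover all but 9 ⇒ r6c6=9.
Step 26. [r3c4∈{5}] r3c4 has the single candidate 5, so r3c4=5.
Step 27. [r1c8∈{7}] only 7 remains possible at r1c8 ⇒ r1c8=7.
Step 28. [r9c2∈{2}] nothing but 2 survives at r9c2, so r9c2=2.
Step 29. [r5c3∈{9}] r5c3 is down to just 9, so r5c3=9.
Step 30. [r3c3∈{1}] only 1 remains possible at r3c3, so r3c3=1.
Step 31. [r1c7∈{5}] r1c7's peers cover all but 5, so r1c7=5.
Step 32. [r6c2∈{5}] r6c2 is down to just 5. So r6c2=5.
Step 33. [r2c1∈{9}] nothing but 9 survives at r2c1 ⇒ r2c1=9.
Step 34. [r2c2∈{6}] only 6 remains possible at r2c2 ⇒ r2c2=6.
Step 35. [r7c7∈{9}] nothing but 9 survives at r7c7, so r7c7=9.
Step 36. [r9c6∈{1}] r9c6's peers cover all but 1 ⇒ r9c6=1.
Step 37. [r8c3∈{3}] r8c3 has the single candidate 3, so r8c3=3.
Step 38. [r2c5∈{7}] r2c5's peers cover all but 7 ⇒ r2c5=7.
Step 39. [r7c9∈{6}] r7c9's peers cover all but 6 ⇒ r7c9=6.
Step 40. [r4c2∈{7}] r4c2's peers cover all but 7, so r4c2=7.
Step 41. [r1c4∈{3}] r1c4 is down to just 3, so r1c4=3.
Step 42. [r6c3∈{8}] nothing but 8 survives at r6c3, so r6c3=8.
Step 43. [r8c9∈{8}] r8c9 has the single candidate 8 ⇒ r8c9=8.
Step 44. [r5c2∈{4}] r5c2 is down to just 4, so r5c2=4.
Step 45. [r6c5∈{3}] r6c5's peers cover all but 3, so r6c5=3.
Step 46. [r8c6∈{7}] nothing but 7 survives at r8c6, so r8c6=7.
Step 47. [r3c6∈{2}] nothing but 2 survives at r3c6. So r3c6=2.
Step 48. [r2c4∈{8}] r2c4 is down to just 8, so r2c4=8.
Step 49. [r9c8∈{4}] nothing but 4 survives at r9c8 ⇒ r9c8=4.
Step 50. [r4c8∈{9}] r4c8 is down to just 9, so r4c8=9.

Answer: 2 8 4 3 1 6 5 7 9 / 9 6 5 8 7 4 2 3 1 / 7 3 1 5 9 2 8 6 4 / 3 7 2 1 4 8 6 9 5 / 1 4 9 2 6 5 3 8 7 / 6 5 8 7 3 9 4 1 2 / 5 1 7 4 8 3 9 2 6 / 4 9 3 6 2 7 1 5 8 / 8 2 6 9 5 1 7 4 3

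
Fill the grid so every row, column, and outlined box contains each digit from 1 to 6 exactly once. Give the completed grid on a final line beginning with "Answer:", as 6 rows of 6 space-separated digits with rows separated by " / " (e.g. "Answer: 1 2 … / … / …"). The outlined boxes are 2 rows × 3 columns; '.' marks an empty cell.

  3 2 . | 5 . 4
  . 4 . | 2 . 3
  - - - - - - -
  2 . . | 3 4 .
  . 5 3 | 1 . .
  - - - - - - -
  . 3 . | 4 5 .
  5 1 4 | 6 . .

Step 1. [r2c1∈{1,6}] across col 1, 1 lands solely at r2c1, so r2c1=1.
Step 2. [r1c3∈{6}] r1c3 is down to just 6. So r1c3=6.
Step 3. [r6c6∈{2}] r6c6's peers cover all but 2 ⇒ r6c6=2.
Step 4. [r4c6∈{6}] only 6 remains possible at r4c6. So r4c6=6.
Step 5. [r2c5∈{6}] r2c5's peers cover all but 6. So r2c5=6.
Step 6. [r3c2∈{6}] r3c2 is down to just 6 ⇒ r3c2=6.
Step 7. [r5c1∈{6}] only 6 remains possible at r5c1 ⇒ r5c1=6.
Step 8. [r6c5∈{3}] r6c5's peers cover all but 3 ⇒ r6c5=3.
Step 9. [r5c3∈{2}] r5c3 has the single candidate 2 ⇒ r5c3=2.
Step 10. [r2c3∈{5}] r2c3's peers cover all but 5. So r2c3=5.
Step 11. [r5c6∈{1}] nothing but 1 survives at r5c6 ⇒ r5c6=1.
Step 12. [r3c3∈{1}] r3c3 has the single candidate 1. So r3c3=1.
Step 13. [r4c5∈{2}] only 2 remains possible at r4c5, so r4c5=2.
Step 14. [r4c1∈{4}] r4c1 has the single candidate 4, so r4c1=4.
Step 15. [r1c5∈{1}] nothing but 1 survives at r1c5 ⇒ r1c5=1.
Step 16. [r3c6∈{5}] r3c6's peers cover all but 5 ⇒ r3c6=5.

Answer: 3 2 6 5 1 4 / 1 4 5 2 6 3 / 2 6 1 3 4 5 / 4 5 3 1 2 6 / 6 3 2 4 5 1 / 5 1 4 6 3 2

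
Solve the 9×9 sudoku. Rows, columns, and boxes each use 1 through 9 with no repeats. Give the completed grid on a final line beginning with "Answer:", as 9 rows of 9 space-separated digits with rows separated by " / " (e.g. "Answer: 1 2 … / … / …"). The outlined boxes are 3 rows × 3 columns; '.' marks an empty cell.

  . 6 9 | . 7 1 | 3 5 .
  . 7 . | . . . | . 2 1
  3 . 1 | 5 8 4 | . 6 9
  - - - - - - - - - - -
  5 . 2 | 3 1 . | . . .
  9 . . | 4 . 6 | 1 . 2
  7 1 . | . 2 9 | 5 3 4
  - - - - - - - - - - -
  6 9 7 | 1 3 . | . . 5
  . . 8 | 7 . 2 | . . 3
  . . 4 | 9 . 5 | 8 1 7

Step 1. [r8c7∈{4,6,9}] box 9 places 6 nowhere but r8c7 ⇒ r8c7=6.
Step 2. [r1c1∈{2,4,8}] 4 has one home in row 1: r1c1. So r1c1=4.
Step 3. [r5c8∈{7,8}] row 5 places 7 nowhere but r5c8. So r5c8=7.
Step 4. [r4c8∈{8,9}] r4c8 is the only open cell in col 8 admitting 8. So r4c8=8.
Step 5. [r9c2∈{2,3}] in row 9, 3 fits only at r9c2, so r9c2=3.
Step 6. [r7c8∈{4}] r7c8 is down to just 4 ⇒ r7c8=4.
Step 7. [r2c4∈{6}] only 6 remains possible at r2c4 ⇒ r2c4=6.
Step 8. [r8c1∈{1}] nothing but 1 survives at r8c1 ⇒ r8c1=1.
Step 9. [r4c9∈{6}] r4c9 has the single candidate 6, so r4c9=6.
Step 10. [r3c2∈{2}] r3c2 has the single candidate 2. So r3c2=2.
Step 11. [r5c2∈{8}] nothing but 8 survives at r5c2, so r5c2=8.
Step 12. [r2c5∈{9}] r2c5 has the single candidate 9. So r2c5=9.
Step 13. [r7c6∈{8}] nothing but 8 survives at r7c6, so r7c6=8.
Step 14. [r8c8∈{9}] r8c8 has the single candidate 9 ⇒ r8c8=9.
Step 15. [r6c4∈{8}] r6c4 has the single candidate 8, so r6c4=8.
Step 16. [r7c7∈{2}] r7c7's peers cover all but 2. So r7c7=2.
Step 17. [r8c5∈{4}] r8c5's peers cover all but 4. So r8c5=4.
Step 18. [r4c7∈{9}] nothing but 9 survives at r4c7, so r4c7=9.
Step 19. [r9c5∈{6}] r9c5 has the single candidate 6 ⇒ r9c5=6.
Step 20. [r4c2∈{4}] r4c2's peers cover all but 4 ⇒ r4c2=4.
Step 21. [r5c3∈{3}] nothing but 3 survives at r5c3 ⇒ r5c3=3.
Step 22. [r2c3∈{5}] r2c3's peers cover all but 5 ⇒ r2c3=5.
Step 23. [r5c5∈{5}] nothing but 5 survives at r5c5. So r5c5=5.
Step 24. [r4c6∈{7}] r4c6 is down to just 7. So r4c6=7.
Step 25. [r3c7∈{7}] nothing but 7 survives at r3c7, so r3c7=7.
Step 26. [r2c7∈{4}] r2c7 has the single candidate 4 ⇒ r2c7=4.
Step 27. [r8c2∈{5}] r8c2 has the single candidate 5 ⇒ r8c2=5.
Step 28. [r9c1∈{2}] r9c1's peers cover all but 2. So r9c1=2.
Step 29. [r1c9∈{8}] r1c9 has the single candidate 8 ⇒ r1c9=8.
Step 30. [r2c6∈{3}] r2c6 is down to just 3 ⇒ r2c6=3.
Step 31. [r1c4∈{2}] only 2 remains possible at r1c4 ⇒ r1c4=2.
Step 32. [r2c1∈{8}] nothing but 8 survives at r2c1 ⇒ r2c1=8.
Step 33. [r6c3∈{6}] r6c3 has the single candidate 6, so r6c3=6.

Answer: 4 6 9 2 7 1 3 5 8 / 8 7 5 6 9 3 4 2 1 / 3 2 1 5 8 4 7 6 9 / 5 4 2 3 1 7 9 8 6 / 9 8 3 4 5 6 1 7 2 / 7 1 6 8 2 9 5 3 4 / 6 9 7 1 3 8 2 4 5 / 1 5 8 7 4 2 6 9 3 / 2 3 4 9 6 5 8 1 7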